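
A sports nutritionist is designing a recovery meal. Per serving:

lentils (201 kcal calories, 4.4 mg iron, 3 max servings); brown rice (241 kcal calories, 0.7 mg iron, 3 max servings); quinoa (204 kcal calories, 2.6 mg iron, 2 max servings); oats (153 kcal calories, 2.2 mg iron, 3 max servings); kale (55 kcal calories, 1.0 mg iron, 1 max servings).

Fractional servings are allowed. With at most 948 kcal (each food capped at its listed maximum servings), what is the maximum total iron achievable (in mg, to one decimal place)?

18.4 mg

Iron per kcal: lentils 0.02189, kale 0.01818, oats 0.01438, quinoa 0.01275, brown rice 0.002905.
Take 3 servings of lentils: uses 603 kcal, +13.2 mg iron (running total 13.2 mg).
Take 1 serving of kale: uses 55 kcal, +1.0 mg iron (running total 14.2 mg).
Take 1.895 servings of oats: uses 290 kcal, +4.2 mg iron (running total 18.4 mg).
Filling greedily by iron-per-kcal is optimal for one linear limit, giving 18.4 mg.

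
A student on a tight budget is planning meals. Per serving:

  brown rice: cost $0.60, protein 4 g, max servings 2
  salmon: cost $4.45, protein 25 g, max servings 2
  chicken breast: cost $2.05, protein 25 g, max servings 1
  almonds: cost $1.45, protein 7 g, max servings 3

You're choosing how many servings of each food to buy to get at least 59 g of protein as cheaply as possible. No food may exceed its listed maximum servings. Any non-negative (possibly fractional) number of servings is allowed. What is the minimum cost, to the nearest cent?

Cost per g of protein: chicken breast $0.0820, brown rice $0.1500, salmon $0.1780, almonds $0.2071.
Take 1 serving of chicken breast: +25.0 g protein for $2.05 (total $2.05, still need 34.0 g).
Take 2 servings of brown rice: +8.0 g protein for $1.20 (total $3.25, still need 26.0 g).
Take 1.04 servings of salmon: +26.0 g protein for $4.63 (total $7.88, still need 0.0 g).
Filling from the cheapest source first is optimal under one linear minimum: $7.88.

$7.88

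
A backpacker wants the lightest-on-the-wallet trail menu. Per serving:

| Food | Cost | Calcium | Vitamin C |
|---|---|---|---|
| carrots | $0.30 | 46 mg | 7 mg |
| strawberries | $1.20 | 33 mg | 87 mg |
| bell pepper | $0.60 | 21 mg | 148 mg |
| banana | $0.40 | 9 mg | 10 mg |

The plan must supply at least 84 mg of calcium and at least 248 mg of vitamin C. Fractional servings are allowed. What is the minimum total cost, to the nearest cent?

$1.30

This is a tiny linear program; its minimum lies at a vertex of the feasible set. List the vertices and price them.
carrots only: max(84/46, 248/7) = 35.43 servings → $10.63.
strawberries only: max(84/33, 248/87) = 2.851 servings → $3.42.
bell pepper only: max(84/21, 248/148) = 4 servings → $2.40.
banana only: max(84/9, 248/10) = 24.8 servings → $9.92.
carrots + strawberries: the both-tight solution has a negative serving — not a feasible corner.
carrots + bell pepper with both tight: 1.085 servings and 1.624 servings → $1.30.
carrots + banana with both targets exact would need a negative amount; discard.
strawberries + bell pepper with both tight: 2.363 servings and 0.2866 servings → $3.01.
strawberries + banana with both targets exact would need a negative amount; discard.
bell pepper + banana with both tight: 1.241 servings and 6.439 servings → $3.32.
Cheapest feasible corner: $1.30.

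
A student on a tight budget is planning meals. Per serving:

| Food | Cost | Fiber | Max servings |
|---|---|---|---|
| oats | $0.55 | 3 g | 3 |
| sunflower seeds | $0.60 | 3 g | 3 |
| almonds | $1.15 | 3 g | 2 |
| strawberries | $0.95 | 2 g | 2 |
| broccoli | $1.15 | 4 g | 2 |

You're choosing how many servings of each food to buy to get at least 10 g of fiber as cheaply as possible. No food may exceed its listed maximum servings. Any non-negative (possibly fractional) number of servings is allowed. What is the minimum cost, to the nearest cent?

Cost per g of fiber: oats $0.1833, sunflower seeds $0.2000, broccoli $0.2875, almonds $0.3833, strawberries $0.4750.
Take 3 servings of oats: +9.0 g fiber for $1.65 (total $1.65, still need 1.0 g).
Take 0.3333 servings of sunflower seeds: +1.0 g fiber for $0.20 (total $1.85, still need 0.0 g).
Greedy by cheapest-per-g is optimal for a single linear constraint, so the minimum cost is $1.85.

$1.85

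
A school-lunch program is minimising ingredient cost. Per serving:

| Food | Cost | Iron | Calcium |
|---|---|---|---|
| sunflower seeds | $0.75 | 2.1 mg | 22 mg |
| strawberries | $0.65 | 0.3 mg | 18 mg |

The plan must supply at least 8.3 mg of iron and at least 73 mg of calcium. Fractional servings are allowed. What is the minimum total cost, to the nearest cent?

$2.96

At the optimum either one food covers both requirements or two foods hit both targets exactly; no other combination can be cheaper.
sunflower seeds only: max(8.3/2.1, 73/22) = 3.952 servings → $2.96.
strawberries only: max(8.3/0.3, 73/18) = 27.67 servings → $17.98.
sunflower seeds + strawberries: intersection lies outside the first quadrant.
Cheapest feasible corner: $2.96.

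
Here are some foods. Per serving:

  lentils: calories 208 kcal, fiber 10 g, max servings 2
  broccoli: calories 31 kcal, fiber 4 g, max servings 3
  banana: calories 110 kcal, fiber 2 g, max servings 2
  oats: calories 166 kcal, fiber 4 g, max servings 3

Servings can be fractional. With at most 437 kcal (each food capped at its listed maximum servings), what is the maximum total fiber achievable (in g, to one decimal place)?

28.5 g

Fiber per kcal: broccoli 0.129, lentils 0.04808, oats 0.0241, banana 0.01818.
Take 3 servings of broccoli: uses 93 kcal, +12.0 g fiber (running total 12.0 g).
Take 1.654 servings of lentils: uses 344 kcal, +16.5 g fiber (running total 28.5 g).
Greedy by best ratio exhausts the calories allowance optimally: 28.5 g.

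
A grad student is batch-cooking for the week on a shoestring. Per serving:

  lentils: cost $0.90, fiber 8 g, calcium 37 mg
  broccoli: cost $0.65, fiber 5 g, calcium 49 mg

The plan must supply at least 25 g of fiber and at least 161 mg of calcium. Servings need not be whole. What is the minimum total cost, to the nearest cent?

lentils only: max(25/8, 161/37) = 4.351 servings → $3.92.
broccoli only: max(25/5, 161/49) = 5 servings → $3.25.
lentils + broccoli with both tight: 2.029 servings and 1.754 servings → $2.97.
Cheapest feasible corner: $2.97.

$2.97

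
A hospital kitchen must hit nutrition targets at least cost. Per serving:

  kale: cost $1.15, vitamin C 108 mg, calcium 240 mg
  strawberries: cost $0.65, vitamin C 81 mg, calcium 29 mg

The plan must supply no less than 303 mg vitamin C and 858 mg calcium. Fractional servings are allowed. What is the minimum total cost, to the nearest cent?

$4.11

kale only: max(303/108, 858/240) = 3.575 servings → $4.11.
strawberries only: max(303/81, 858/29) = 29.59 servings → $19.23.
kale + strawberries: the both-tight solution has a negative serving — not a feasible corner.
Cheapest feasible corner: $4.11.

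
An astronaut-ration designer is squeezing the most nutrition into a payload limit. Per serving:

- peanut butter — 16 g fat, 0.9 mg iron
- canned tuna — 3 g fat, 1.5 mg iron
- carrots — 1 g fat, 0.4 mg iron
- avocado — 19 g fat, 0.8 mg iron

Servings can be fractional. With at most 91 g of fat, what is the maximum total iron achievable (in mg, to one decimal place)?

Iron per g fat: canned tuna 0.5, carrots 0.4, peanut butter 0.05625, avocado 0.04211.
With no serving limits, spend the whole fat allowance on canned tuna: 91 g / 3 g × 1.5 mg = 45.5 mg.

45.5 mg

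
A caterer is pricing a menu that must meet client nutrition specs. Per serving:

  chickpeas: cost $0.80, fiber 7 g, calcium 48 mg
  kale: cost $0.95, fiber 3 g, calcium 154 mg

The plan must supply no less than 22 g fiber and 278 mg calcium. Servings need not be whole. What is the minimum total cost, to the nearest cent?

For a min-cost LP with two ≥-constraints, a basic feasible solution has at most two positive variables.
chickpeas only: max(22/7, 278/48) = 5.792 servings → $4.63.
kale only: max(22/3, 278/154) = 7.333 servings → $6.97.
chickpeas + kale with both tight: 2.734 servings and 0.9529 servings → $3.09.
Cheapest feasible corner: $3.09.

$3.09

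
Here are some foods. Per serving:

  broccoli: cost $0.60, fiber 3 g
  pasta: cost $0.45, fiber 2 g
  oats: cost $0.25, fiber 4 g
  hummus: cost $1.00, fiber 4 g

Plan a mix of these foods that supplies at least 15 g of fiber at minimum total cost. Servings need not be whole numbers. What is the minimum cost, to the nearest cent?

Cost per g of fiber: oats $0.0625, broccoli $0.2000, pasta $0.2250, hummus $0.2500.
With no serving limits, use only oats: 15 g / 4 g = 3.75 servings × $0.25 = $0.94.

$0.94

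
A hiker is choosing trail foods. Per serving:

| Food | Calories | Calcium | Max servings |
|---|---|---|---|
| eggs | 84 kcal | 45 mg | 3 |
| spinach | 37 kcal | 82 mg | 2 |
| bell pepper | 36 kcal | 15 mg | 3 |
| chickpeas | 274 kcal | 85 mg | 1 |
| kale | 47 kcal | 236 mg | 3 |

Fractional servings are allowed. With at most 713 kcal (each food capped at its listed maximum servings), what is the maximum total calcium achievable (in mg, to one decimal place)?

Calcium per kcal: kale 5.021, spinach 2.216, eggs 0.5357, bell pepper 0.4167, chickpeas 0.3102.
Take 3 servings of kale: uses 141 kcal, +708.0 mg calcium (running total 708.0 mg).
Take 2 servings of spinach: uses 74 kcal, +164.0 mg calcium (running total 872.0 mg).
Take 3 servings of eggs: uses 252 kcal, +135.0 mg calcium (running total 1007.0 mg).
Take 3 servings of bell pepper: uses 108 kcal, +45.0 mg calcium (running total 1052.0 mg).
Take 0.5036 servings of chickpeas: uses 138 kcal, +42.8 mg calcium (running total 1094.8 mg).
Filling greedily by calcium-per-kcal is optimal for one linear limit, giving 1094.8 mg.

1094.8 mg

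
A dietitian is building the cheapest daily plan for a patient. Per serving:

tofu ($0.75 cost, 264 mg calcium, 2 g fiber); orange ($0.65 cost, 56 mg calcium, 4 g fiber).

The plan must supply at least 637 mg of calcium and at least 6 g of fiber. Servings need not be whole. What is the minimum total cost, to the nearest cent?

$1.97

Two binding constraints pin down two serving amounts, so the optimal mix uses at most two foods. The candidates are each food alone (scaled to the tighter of calcium/fiber) and each pair with both constraints tight.
tofu only: max(637/264, 6/2) = 3 servings → $2.25.
orange only: max(637/56, 6/4) = 11.38 servings → $7.39.
tofu + orange with both tight: 2.343 servings and 0.3284 servings → $1.97.
So the least-cost plan costs $1.97.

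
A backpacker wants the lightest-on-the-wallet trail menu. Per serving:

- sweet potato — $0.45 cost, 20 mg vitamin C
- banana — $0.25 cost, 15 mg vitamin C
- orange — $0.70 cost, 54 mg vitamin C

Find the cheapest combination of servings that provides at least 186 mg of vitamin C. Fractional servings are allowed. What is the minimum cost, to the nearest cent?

Cost per mg of vitamin C: orange $0.0130, banana $0.0167, sweet potato $0.0225.
With no serving limits, use only orange: 186 mg / 54 mg = 3.444 servings × $0.70 = $2.41.

$2.41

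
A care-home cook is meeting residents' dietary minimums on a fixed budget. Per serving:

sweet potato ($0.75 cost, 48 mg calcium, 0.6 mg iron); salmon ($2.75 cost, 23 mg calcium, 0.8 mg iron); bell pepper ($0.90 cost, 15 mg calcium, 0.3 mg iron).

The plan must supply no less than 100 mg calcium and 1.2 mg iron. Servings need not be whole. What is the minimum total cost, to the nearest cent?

Minimising a linear cost over {calcium ≥ 100, iron ≥ 1.2, servings ≥ 0} — the optimum is at a vertex, using one or two foods.
sweet potato only: max(100/48, 1.2/0.6) = 2.083 servings → $1.56.
salmon only: max(100/23, 1.2/0.8) = 4.348 servings → $11.96.
bell pepper only: max(100/15, 1.2/0.3) = 6.667 servings → $6.00.
sweet potato + salmon with both targets exact would need a negative amount; discard.
sweet potato + bell pepper with both targets exact would need a negative amount; discard.
salmon + bell pepper: the both-tight solution has a negative serving — not a feasible corner.
The minimum over all feasible corners is $1.56.

$1.56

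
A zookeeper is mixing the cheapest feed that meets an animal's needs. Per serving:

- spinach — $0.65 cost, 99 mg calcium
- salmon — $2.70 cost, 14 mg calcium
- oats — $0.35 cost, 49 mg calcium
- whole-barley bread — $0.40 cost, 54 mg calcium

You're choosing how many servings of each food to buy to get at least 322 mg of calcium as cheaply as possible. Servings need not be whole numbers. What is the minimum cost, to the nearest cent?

Cost per mg of calcium: spinach $0.0066, oats $0.0071, whole-barley bread $0.0074, salmon $0.1929.
With no serving limits, use only spinach: 322 mg / 99 mg = 3.253 servings × $0.65 = $2.11.

$2.11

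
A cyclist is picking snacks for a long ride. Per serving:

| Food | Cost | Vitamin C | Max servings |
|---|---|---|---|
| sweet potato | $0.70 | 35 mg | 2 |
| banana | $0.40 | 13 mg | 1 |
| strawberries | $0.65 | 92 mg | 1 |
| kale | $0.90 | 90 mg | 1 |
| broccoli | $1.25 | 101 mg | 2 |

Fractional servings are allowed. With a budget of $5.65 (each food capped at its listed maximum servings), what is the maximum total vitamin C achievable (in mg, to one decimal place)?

460.5 mg

Vitamin C per dollar: strawberries 141.5, kale 100, broccoli 80.8, sweet potato 50, banana 32.5.
Take 1 serving of strawberries: spends $0.65, +92.0 mg vitamin C (running total 92.0 mg).
Take 1 serving of kale: spends $0.90, +90.0 mg vitamin C (running total 182.0 mg).
Take 2 servings of broccoli: spends $2.50, +202.0 mg vitamin C (running total 384.0 mg).
Take 2 servings of sweet potato: spends $1.40, +70.0 mg vitamin C (running total 454.0 mg).
Take 0.5 servings of banana: spends $0.20, +6.5 mg vitamin C (running total 460.5 mg).
Greedy by best ratio exhausts the cost allowance optimally: 460.5 mg.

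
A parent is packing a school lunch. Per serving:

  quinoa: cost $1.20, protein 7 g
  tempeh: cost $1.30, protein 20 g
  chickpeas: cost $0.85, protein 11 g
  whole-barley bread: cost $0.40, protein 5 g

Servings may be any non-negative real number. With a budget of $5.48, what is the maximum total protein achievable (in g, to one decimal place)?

84.3 g

Protein per dollar: tempeh 15.38, chickpeas 12.94, whole-barley bread 12.5, quinoa 5.833.
With no serving limits, spend the whole cost allowance on tempeh: $5.48 / $1.30 × 20 g = 84.3 g.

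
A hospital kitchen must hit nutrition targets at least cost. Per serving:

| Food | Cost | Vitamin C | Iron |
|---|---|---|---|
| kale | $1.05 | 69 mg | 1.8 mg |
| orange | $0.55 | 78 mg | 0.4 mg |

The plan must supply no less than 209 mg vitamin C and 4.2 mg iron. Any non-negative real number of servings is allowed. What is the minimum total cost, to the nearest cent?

$2.69

Compare the cost at each extreme point of the feasible region.
kale only: max(209/69, 4.2/1.8) = 3.029 servings → $3.18.
orange only: max(209/78, 4.2/0.4) = 10.5 servings → $5.78.
kale + orange with both tight: 2.163 servings and 0.766 servings → $2.69.
The minimum over all feasible corners is $2.69.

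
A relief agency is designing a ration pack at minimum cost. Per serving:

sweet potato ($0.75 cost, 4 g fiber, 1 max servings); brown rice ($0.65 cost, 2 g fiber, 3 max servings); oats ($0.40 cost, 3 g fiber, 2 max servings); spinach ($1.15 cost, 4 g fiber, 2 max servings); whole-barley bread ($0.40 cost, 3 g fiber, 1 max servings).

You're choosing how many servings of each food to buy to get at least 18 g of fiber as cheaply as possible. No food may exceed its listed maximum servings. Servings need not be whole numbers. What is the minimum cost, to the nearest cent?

$3.39

Cost per g of fiber: oats $0.1333, whole-barley bread $0.1333, sweet potato $0.1875, spinach $0.2875, brown rice $0.3250.
Take 2 servings of oats: +6.0 g fiber for $0.80 (total $0.80, still need 12.0 g).
Take 1 serving of whole-barley bread: +3.0 g fiber for $0.40 (total $1.20, still need 9.0 g).
Take 1 serving of sweet potato: +4.0 g fiber for $0.75 (total $1.95, still need 5.0 g).
Take 1.25 servings of spinach: +5.0 g fiber for $1.44 (total $3.39, still need 0.0 g).
Greedy by cheapest-per-g is optimal for a single linear constraint, so the minimum cost is $3.39.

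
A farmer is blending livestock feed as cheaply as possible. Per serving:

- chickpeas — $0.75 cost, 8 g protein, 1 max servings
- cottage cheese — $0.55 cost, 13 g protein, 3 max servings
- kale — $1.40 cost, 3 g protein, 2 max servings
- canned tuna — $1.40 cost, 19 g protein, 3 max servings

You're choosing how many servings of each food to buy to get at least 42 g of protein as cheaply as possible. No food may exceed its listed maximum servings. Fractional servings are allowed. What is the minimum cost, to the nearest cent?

$1.87

Cost per g of protein: cottage cheese $0.0423, canned tuna $0.0737, chickpeas $0.0938, kale $0.4667.
Take 3 servings of cottage cheese: +39.0 g protein for $1.65 (total $1.65, still need 3.0 g).
Take 0.1579 servings of canned tuna: +3.0 g protein for $0.22 (total $1.87, still need 0.0 g).
Greedy by cheapest-per-g is optimal for a single linear constraint, so the minimum cost is $1.87.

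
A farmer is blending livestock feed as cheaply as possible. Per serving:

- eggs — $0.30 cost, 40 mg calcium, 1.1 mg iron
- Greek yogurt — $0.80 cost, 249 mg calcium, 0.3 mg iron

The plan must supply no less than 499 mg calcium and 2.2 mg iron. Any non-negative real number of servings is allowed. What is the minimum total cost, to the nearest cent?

Two binding constraints pin down two serving amounts, so the optimal mix uses at most two foods. The candidates are each food alone (scaled to the tighter of calcium/iron) and each pair with both constraints tight.
eggs only: max(499/40, 2.2/1.1) = 12.47 servings → $3.74.
Greek yogurt only: max(499/249, 2.2/0.3) = 7.333 servings → $5.87.
eggs + Greek yogurt with both tight: 1.52 servings and 1.76 servings → $1.86.
The minimum over all feasible corners is $1.86.

$1.86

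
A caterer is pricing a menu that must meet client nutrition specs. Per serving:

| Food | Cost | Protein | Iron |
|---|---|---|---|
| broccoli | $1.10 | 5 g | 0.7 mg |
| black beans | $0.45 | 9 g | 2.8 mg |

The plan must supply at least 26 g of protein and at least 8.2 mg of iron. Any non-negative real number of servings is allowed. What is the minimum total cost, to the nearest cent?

$1.32

For a min-cost LP with two ≥-constraints, a basic feasible solution has at most two positive variables.
broccoli only: max(26/5, 8.2/0.7) = 11.71 servings → $12.89.
black beans only: max(26/9, 8.2/2.8) = 2.929 servings → $1.32.
broccoli + black beans with both targets exact would need a negative amount; discard.
So the least-cost plan costs $1.32.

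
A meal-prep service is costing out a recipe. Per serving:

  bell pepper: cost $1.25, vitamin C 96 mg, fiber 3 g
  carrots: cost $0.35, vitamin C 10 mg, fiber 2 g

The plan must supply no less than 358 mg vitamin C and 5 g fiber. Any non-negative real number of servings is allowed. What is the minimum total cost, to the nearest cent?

This is a tiny linear program; its minimum lies at a vertex of the feasible set. List the vertices and price them.
bell pepper only: max(358/96, 5/3) = 3.729 servings → $4.66.
carrots only: max(358/10, 5/2) = 35.8 servings → $12.53.
bell pepper + carrots: intersection lies outside the first quadrant.
The minimum over all feasible corners is $4.66.

$4.66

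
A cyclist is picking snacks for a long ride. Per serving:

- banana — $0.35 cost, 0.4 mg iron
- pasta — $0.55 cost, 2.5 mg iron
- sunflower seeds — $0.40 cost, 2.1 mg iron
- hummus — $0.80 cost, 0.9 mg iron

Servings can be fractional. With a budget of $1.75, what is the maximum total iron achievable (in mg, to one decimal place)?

9.2 mg

Iron per dollar: sunflower seeds 5.25, pasta 4.545, banana 1.143, hummus 1.125.
With no serving limits, spend the whole cost allowance on sunflower seeds: $1.75 / $0.40 × 2.1 mg = 9.2 mg.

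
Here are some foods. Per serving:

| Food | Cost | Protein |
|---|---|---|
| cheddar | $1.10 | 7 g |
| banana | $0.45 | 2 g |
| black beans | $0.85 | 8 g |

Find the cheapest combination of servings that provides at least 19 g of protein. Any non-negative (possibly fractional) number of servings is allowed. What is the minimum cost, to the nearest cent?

Cost per g of protein: black beans $0.1062, cheddar $0.1571, banana $0.2250.
With no serving limits, use only black beans: 19 g / 8 g = 2.375 servings × $0.85 = $2.02.

$2.02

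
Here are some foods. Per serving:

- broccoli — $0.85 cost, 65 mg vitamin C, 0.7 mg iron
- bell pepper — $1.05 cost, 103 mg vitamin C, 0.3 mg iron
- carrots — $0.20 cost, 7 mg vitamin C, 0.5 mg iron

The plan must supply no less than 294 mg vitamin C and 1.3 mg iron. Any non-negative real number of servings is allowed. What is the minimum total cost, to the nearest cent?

A basic optimal solution has at most two foods positive. Try each food alone and each pair with both targets met exactly.
broccoli only: max(294/65, 1.3/0.7) = 4.523 servings → $3.84.
bell pepper only: max(294/103, 1.3/0.3) = 4.333 servings → $4.55.
carrots only: max(294/7, 1.3/0.5) = 42 servings → $8.40.
broccoli + bell pepper with both tight: 0.8688 servings and 2.306 servings → $3.16.
broccoli + carrots: intersection lies outside the first quadrant.
bell pepper + carrots with both tight: 2.791 servings and 0.9251 servings → $3.12.
The minimum over all feasible corners is $3.12.

$3.12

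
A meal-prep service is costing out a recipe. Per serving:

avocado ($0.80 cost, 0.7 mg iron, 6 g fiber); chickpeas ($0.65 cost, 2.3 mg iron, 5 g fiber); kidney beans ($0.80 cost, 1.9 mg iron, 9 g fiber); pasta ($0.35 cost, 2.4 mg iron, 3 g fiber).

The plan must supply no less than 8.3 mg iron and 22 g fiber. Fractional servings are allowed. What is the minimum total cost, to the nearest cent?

avocado only: max(8.3/0.7, 22/6) = 11.86 servings → $9.49.
chickpeas only: max(8.3/2.3, 22/5) = 4.4 servings → $2.86.
kidney beans only: max(8.3/1.9, 22/9) = 4.368 servings → $3.49.
pasta only: max(8.3/2.4, 22/3) = 7.333 servings → $2.57.
avocado + chickpeas with both tight: 0.8835 servings and 3.34 servings → $2.88.
avocado + kidney beans: the both-tight solution has a negative serving — not a feasible corner.
avocado + pasta with both tight: 2.268 servings and 2.797 servings → $2.79.
chickpeas + kidney beans with both tight: 2.938 servings and 0.8125 servings → $2.56.
chickpeas + pasta: intersection lies outside the first quadrant.
kidney beans + pasta with both tight: 1.755 servings and 2.069 servings → $2.13.
The minimum over all feasible corners is $2.13.

$2.13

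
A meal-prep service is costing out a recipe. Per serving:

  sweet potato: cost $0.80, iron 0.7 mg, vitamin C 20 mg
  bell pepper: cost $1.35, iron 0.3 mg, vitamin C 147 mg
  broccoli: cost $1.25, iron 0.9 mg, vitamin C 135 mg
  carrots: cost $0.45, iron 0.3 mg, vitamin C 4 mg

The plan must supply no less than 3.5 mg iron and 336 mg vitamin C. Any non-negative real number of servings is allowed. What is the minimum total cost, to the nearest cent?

$4.48

This is a tiny linear program; its minimum lies at a vertex of the feasible set. List the vertices and price them.
sweet potato only: max(3.5/0.7, 336/20) = 16.8 servings → $13.44.
bell pepper only: max(3.5/0.3, 336/147) = 11.67 servings → $15.75.
broccoli only: max(3.5/0.9, 336/135) = 3.889 servings → $4.86.
carrots only: max(3.5/0.3, 336/4) = 84 servings → $37.80.
sweet potato + bell pepper with both tight: 4.269 servings and 1.705 servings → $5.72.
sweet potato + broccoli with both tight: 2.224 servings and 2.159 servings → $4.48.
sweet potato + carrots with both targets exact would need a negative amount; discard.
bell pepper + broccoli: the both-tight solution has a negative serving — not a feasible corner.
bell pepper + carrots with both tight: 2.023 servings and 9.643 servings → $7.07.
broccoli + carrots with both tight: 2.352 servings and 4.61 servings → $5.01.
The minimum over all feasible corners is $4.48.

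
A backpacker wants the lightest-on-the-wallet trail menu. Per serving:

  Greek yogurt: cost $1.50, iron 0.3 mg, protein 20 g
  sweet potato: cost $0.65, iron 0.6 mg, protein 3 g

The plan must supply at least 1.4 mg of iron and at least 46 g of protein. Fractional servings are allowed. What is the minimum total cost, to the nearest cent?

$3.99

Check every corner: each single food scaled to meet both minima, and each pair solved so both constraints bind.
Greek yogurt only: max(1.4/0.3, 46/20) = 4.667 servings → $7.00.
sweet potato only: max(1.4/0.6, 46/3) = 15.33 servings → $9.97.
Greek yogurt + sweet potato with both tight: 2.108 servings and 1.279 servings → $3.99.
So the least-cost plan costs $3.99.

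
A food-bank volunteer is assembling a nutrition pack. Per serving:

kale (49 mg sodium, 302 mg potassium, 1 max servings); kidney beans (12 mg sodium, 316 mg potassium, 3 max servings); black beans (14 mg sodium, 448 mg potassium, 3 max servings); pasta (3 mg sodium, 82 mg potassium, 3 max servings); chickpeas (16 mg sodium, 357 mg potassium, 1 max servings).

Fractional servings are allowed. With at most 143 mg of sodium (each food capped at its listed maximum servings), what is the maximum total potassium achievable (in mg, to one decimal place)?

Potassium per mg sodium: black beans 32, pasta 27.33, kidney beans 26.33, chickpeas 22.31, kale 6.163.
Take 3 servings of black beans: uses 42 mg sodium, +1344.0 mg potassium (running total 1344.0 mg).
Take 3 servings of pasta: uses 9 mg sodium, +246.0 mg potassium (running total 1590.0 mg).
Take 3 servings of kidney beans: uses 36 mg sodium, +948.0 mg potassium (running total 2538.0 mg).
Take 1 serving of chickpeas: uses 16 mg sodium, +357.0 mg potassium (running total 2895.0 mg).
Take 0.8163 servings of kale: uses 40 mg sodium, +246.5 mg potassium (running total 3141.5 mg).
Greedy by best ratio exhausts the sodium allowance optimally: 3141.5 mg.

3141.5 mg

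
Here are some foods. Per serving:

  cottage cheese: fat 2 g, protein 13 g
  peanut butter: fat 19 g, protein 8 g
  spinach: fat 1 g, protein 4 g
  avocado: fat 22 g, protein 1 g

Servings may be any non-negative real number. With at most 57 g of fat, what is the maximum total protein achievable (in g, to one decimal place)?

Protein per g fat: cottage cheese 6.5, spinach 4, peanut butter 0.4211, avocado 0.04545.
With no serving limits, spend the whole fat allowance on cottage cheese: 57 g / 2 g × 13 g = 370.5 g.

370.5 g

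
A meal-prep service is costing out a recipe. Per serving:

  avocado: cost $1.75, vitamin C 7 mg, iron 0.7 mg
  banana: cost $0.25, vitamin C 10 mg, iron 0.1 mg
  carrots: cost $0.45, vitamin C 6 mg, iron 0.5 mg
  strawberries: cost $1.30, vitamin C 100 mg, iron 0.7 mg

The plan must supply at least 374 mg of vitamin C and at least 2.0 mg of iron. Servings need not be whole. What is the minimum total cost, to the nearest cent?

$4.86

avocado only: max(374/7, 2.0/0.7) = 53.43 servings → $93.50.
banana only: max(374/10, 2.0/0.1) = 37.4 servings → $9.35.
carrots only: max(374/6, 2.0/0.5) = 62.33 servings → $28.05.
strawberries only: max(374/100, 2.0/0.7) = 3.74 servings → $4.86.
avocado + banana: intersection lies outside the first quadrant.
avocado + carrots: the both-tight solution has a negative serving — not a feasible corner.
avocado + strawberries with both targets exact would need a negative amount; discard.
banana + carrots: intersection lies outside the first quadrant.
banana + strawberries: intersection lies outside the first quadrant.
carrots + strawberries: intersection lies outside the first quadrant.
Cheapest feasible corner: $4.86.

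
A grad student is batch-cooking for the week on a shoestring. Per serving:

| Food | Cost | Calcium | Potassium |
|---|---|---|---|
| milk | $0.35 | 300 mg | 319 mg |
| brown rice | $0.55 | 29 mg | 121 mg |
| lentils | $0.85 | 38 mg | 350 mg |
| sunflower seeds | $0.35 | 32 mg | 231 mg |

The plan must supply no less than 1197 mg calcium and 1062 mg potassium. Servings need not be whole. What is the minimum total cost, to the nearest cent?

$1.40

For a min-cost LP with two ≥-constraints, a basic feasible solution has at most two positive variables.
milk only: max(1197/300, 1062/319) = 3.99 servings → $1.40.
brown rice only: max(1197/29, 1062/121) = 41.28 servings → $22.70.
lentils only: max(1197/38, 1062/350) = 31.5 servings → $26.77.
sunflower seeds only: max(1197/32, 1062/231) = 37.41 servings → $13.09.
milk + brown rice: intersection lies outside the first quadrant.
milk + lentils: the both-tight solution has a negative serving — not a feasible corner.
milk + sunflower seeds: intersection lies outside the first quadrant.
brown rice + lentils: the both-tight solution has a negative serving — not a feasible corner.
brown rice + sunflower seeds: the both-tight solution has a negative serving — not a feasible corner.
lentils + sunflower seeds: the both-tight solution has a negative serving — not a feasible corner.
The minimum over all feasible corners is $1.40.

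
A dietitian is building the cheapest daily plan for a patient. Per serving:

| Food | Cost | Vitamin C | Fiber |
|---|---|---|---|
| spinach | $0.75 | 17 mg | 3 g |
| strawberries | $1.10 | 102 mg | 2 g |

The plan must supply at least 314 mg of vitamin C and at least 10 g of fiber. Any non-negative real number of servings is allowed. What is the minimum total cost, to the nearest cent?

spinach only: max(314/17, 10/3) = 18.47 servings → $13.85.
strawberries only: max(314/102, 10/2) = 5 servings → $5.50.
spinach + strawberries with both tight: 1.441 servings and 2.838 servings → $4.20.
The minimum over all feasible corners is $4.20.

$4.20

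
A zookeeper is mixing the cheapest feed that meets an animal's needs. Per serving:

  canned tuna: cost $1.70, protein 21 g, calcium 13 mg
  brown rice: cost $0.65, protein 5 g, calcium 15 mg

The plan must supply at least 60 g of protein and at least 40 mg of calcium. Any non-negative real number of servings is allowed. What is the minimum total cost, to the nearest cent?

$4.92

A basic optimal solution has at most two foods positive. Try each food alone and each pair with both targets met exactly.
canned tuna only: max(60/21, 40/13) = 3.077 servings → $5.23.
brown rice only: max(60/5, 40/15) = 12 servings → $7.80.
canned tuna + brown rice with both tight: 2.8 servings and 0.24 servings → $4.92.
The minimum over all feasible corners is $4.92.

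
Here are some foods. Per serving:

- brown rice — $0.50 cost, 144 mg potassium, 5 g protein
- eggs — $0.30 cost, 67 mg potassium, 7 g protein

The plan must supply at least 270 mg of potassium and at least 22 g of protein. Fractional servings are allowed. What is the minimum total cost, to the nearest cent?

This is a tiny linear program; its minimum lies at a vertex of the feasible set. List the vertices and price them.
brown rice only: max(270/144, 22/5) = 4.4 servings → $2.20.
eggs only: max(270/67, 22/7) = 4.03 servings → $1.21.
brown rice + eggs with both tight: 0.6181 servings and 2.701 servings → $1.12.
So the least-cost plan costs $1.12.

$1.12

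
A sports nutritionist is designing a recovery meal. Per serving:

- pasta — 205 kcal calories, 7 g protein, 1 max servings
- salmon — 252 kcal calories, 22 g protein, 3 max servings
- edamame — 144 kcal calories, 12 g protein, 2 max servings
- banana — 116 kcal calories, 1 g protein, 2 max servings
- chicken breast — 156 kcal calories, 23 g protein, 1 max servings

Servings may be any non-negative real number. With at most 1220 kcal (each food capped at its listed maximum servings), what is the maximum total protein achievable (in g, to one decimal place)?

Protein per kcal: chicken breast 0.1474, salmon 0.0873, edamame 0.08333, pasta 0.03415, banana 0.008621.
Take 1 serving of chicken breast: uses 156 kcal, +23.0 g protein (running total 23.0 g).
Take 3 servings of salmon: uses 756 kcal, +66.0 g protein (running total 89.0 g).
Take 2 servings of edamame: uses 288 kcal, +24.0 g protein (running total 113.0 g).
Take 0.09756 servings of pasta: uses 20 kcal, +0.7 g protein (running total 113.7 g).
Filling greedily by protein-per-kcal is optimal for one linear limit, giving 113.7 g.

113.7 g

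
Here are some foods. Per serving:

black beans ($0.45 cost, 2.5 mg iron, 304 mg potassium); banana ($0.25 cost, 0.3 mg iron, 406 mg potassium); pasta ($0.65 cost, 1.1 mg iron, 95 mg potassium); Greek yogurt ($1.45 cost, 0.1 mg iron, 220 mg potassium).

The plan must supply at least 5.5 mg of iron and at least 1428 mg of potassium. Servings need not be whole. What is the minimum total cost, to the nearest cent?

$1.39

black beans only: max(5.5/2.5, 1428/304) = 4.697 servings → $2.11.
banana only: max(5.5/0.3, 1428/406) = 18.33 servings → $4.58.
pasta only: max(5.5/1.1, 1428/95) = 15.03 servings → $9.77.
Greek yogurt only: max(5.5/0.1, 1428/220) = 55 servings → $79.75.
black beans + banana with both tight: 1.953 servings and 2.055 servings → $1.39.
black beans + pasta with both targets exact would need a negative amount; discard.
black beans + Greek yogurt with both tight: 2.054 servings and 3.653 servings → $6.22.
banana + pasta with both tight: 2.507 servings and 4.316 servings → $3.43.
banana + Greek yogurt with both targets exact would need a negative amount; discard.
pasta + Greek yogurt with both tight: 4.59 servings and 4.509 servings → $9.52.
Cheapest feasible corner: $1.39.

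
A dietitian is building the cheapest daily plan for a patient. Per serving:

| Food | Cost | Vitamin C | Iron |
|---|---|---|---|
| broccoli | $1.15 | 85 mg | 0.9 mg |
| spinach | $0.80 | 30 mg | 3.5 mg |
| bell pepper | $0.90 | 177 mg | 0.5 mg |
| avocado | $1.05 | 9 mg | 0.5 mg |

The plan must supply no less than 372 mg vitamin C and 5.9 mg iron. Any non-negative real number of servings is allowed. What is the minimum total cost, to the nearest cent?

For a min-cost LP with two ≥-constraints, a basic feasible solution has at most two positive variables.
broccoli only: max(372/85, 5.9/0.9) = 6.556 servings → $7.54.
spinach only: max(372/30, 5.9/3.5) = 12.4 servings → $9.92.
bell pepper only: max(372/177, 5.9/0.5) = 11.8 servings → $10.62.
avocado only: max(372/9, 5.9/0.5) = 41.33 servings → $43.40.
broccoli + spinach with both tight: 4.159 servings and 0.6163 servings → $5.28.
broccoli + bell pepper with both targets exact would need a negative amount; discard.
broccoli + avocado with both tight: 3.863 servings and 4.846 servings → $9.53.
spinach + bell pepper with both tight: 1.42 servings and 1.861 servings → $2.81.
spinach + avocado: intersection lies outside the first quadrant.
bell pepper + avocado with both tight: 1.582 servings and 10.22 servings → $12.15.
Cheapest feasible corner: $2.81.

$2.81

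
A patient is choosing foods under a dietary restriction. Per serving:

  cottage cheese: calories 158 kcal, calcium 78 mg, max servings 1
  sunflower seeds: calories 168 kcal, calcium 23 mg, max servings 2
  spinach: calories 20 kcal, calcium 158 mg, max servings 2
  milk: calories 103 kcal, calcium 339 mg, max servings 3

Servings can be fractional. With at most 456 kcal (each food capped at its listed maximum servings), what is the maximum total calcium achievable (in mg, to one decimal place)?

Calcium per kcal: spinach 7.9, milk 3.291, cottage cheese 0.4937, sunflower seeds 0.1369.
Take 2 servings of spinach: uses 40 kcal, +316.0 mg calcium (running total 316.0 mg).
Take 3 servings of milk: uses 309 kcal, +1017.0 mg calcium (running total 1333.0 mg).
Take 0.6772 servings of cottage cheese: uses 107 kcal, +52.8 mg calcium (running total 1385.8 mg).
Greedy by best ratio exhausts the calories allowance optimally: 1385.8 mg.

1385.8 mg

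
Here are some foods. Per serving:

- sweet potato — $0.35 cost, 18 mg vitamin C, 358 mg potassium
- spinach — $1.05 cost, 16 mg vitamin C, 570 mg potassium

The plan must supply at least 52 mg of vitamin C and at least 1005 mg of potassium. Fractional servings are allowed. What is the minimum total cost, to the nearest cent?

$1.01

An LP optimum is at a vertex; with two nutrient constraints at most two foods are used. Check each candidate.
sweet potato only: max(52/18, 1005/358) = 2.889 servings → $1.01.
spinach only: max(52/16, 1005/570) = 3.25 servings → $3.41.
sweet potato + spinach with both targets exact would need a negative amount; discard.
So the least-cost plan costs $1.01.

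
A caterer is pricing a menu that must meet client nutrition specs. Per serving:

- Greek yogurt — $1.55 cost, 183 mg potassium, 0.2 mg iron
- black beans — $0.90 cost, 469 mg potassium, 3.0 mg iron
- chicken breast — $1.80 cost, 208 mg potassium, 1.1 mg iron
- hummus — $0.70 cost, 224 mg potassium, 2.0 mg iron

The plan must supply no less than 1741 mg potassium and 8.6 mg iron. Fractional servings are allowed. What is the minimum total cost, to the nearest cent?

Check every corner: each single food scaled to meet both minima, and each pair solved so both constraints bind.
Greek yogurt only: max(1741/183, 8.6/0.2) = 43 servings → $66.65.
black beans only: max(1741/469, 8.6/3.0) = 3.712 servings → $3.34.
chicken breast only: max(1741/208, 8.6/1.1) = 8.37 servings → $15.07.
hummus only: max(1741/224, 8.6/2.0) = 7.772 servings → $5.44.
Greek yogurt + black beans with both tight: 2.613 servings and 2.692 servings → $6.47.
Greek yogurt + chicken breast with both tight: 0.7909 servings and 7.674 servings → $15.04.
Greek yogurt + hummus with both tight: 4.843 servings and 3.816 servings → $10.18.
black beans + chicken breast: intersection lies outside the first quadrant.
black beans + hummus: intersection lies outside the first quadrant.
chicken breast + hummus: intersection lies outside the first quadrant.
Cheapest feasible corner: $3.34.

$3.34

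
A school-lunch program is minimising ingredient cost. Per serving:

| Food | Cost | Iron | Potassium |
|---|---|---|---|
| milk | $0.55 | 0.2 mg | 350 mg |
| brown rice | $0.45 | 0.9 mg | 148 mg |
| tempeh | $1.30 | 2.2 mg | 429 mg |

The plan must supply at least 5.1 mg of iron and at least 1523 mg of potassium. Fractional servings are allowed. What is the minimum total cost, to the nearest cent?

Compare the cost at each extreme point of the feasible region.
milk only: max(5.1/0.2, 1523/350) = 25.5 servings → $14.03.
brown rice only: max(5.1/0.9, 1523/148) = 10.29 servings → $4.63.
tempeh only: max(5.1/2.2, 1523/429) = 3.55 servings → $4.62.
milk + brown rice with both tight: 2.158 servings and 5.187 servings → $3.52.
milk + tempeh with both tight: 1.699 servings and 2.164 servings → $3.75.
brown rice + tempeh: the both-tight solution has a negative serving — not a feasible corner.
Cheapest feasible corner: $3.52.

$3.52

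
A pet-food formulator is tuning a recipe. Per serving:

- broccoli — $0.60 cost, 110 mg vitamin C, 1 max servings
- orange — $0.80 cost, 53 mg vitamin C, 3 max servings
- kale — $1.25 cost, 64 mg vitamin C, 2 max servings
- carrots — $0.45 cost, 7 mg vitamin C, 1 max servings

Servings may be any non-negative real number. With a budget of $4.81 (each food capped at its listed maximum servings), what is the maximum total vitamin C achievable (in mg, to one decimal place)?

Vitamin C per dollar: broccoli 183.3, orange 66.25, kale 51.2, carrots 15.56.
Take 1 serving of broccoli: spends $0.60, +110.0 mg vitamin C (running total 110.0 mg).
Take 3 servings of orange: spends $2.40, +159.0 mg vitamin C (running total 269.0 mg).
Take 1.448 servings of kale: spends $1.81, +92.7 mg vitamin C (running total 361.7 mg).
Filling greedily by vitamin C-per-dollar is optimal for one linear limit, giving 361.7 mg.

361.7 mg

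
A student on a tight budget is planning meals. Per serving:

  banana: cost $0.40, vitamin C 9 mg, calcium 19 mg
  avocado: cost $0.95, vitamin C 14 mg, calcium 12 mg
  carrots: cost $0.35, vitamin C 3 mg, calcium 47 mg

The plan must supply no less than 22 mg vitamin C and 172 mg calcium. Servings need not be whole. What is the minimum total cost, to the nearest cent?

The cheapest plan sits at a corner of the feasible region — with two constraints it uses at most two foods.
banana only: max(22/9, 172/19) = 9.053 servings → $3.62.
avocado only: max(22/14, 172/12) = 14.33 servings → $13.62.
carrots only: max(22/3, 172/47) = 7.333 servings → $2.57.
banana + avocado: intersection lies outside the first quadrant.
banana + carrots with both tight: 1.415 servings and 3.087 servings → $1.65.
avocado + carrots with both tight: 0.8328 servings and 3.447 servings → $2.00.
The minimum over all feasible corners is $1.65.

$1.65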